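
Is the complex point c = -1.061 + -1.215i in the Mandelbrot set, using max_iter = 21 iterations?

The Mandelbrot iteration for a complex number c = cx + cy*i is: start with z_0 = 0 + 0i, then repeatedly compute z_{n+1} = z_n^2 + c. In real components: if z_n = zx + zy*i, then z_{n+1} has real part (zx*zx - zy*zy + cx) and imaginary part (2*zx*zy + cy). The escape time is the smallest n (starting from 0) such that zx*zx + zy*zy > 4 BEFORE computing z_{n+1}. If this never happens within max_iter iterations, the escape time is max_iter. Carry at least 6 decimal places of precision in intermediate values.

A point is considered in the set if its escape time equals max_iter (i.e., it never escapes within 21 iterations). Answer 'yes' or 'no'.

z_0 = 0 + 0i, c = -1.0610 + -1.2150i
Iter 1: z = -1.0610 + -1.2150i, |z|^2 = 2.6019
Iter 2: z = -1.4115 + 1.3632i, |z|^2 = 3.8507
Iter 3: z = -0.9271 + -5.0634i, |z|^2 = 26.4975
Escaped at iteration 3

Answer: no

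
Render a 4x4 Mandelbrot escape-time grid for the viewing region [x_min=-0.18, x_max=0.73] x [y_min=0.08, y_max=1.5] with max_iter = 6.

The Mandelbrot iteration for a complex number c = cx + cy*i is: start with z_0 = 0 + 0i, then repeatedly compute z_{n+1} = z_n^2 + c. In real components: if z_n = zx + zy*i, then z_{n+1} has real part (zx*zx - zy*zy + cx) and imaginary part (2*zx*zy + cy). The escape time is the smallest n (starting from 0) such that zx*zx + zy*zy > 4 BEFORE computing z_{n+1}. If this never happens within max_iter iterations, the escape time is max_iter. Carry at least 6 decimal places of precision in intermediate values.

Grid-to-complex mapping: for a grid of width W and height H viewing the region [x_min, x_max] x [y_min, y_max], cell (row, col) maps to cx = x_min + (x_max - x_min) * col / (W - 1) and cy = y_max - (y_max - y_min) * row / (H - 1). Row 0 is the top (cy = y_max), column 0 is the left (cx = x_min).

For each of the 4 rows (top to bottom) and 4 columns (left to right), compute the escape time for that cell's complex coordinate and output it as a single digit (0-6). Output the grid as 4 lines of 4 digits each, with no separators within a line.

(row=0, col=0): c = -0.1800 + 1.5000i → escape time 2
(row=0, col=1): c = 0.1233 + 1.5000i → escape time 2
(row=0, col=2): c = 0.4267 + 1.5000i → escape time 2
(row=0, col=3): c = 0.7300 + 1.5000i → escape time 2
(row=1, col=0): c = -0.1800 + 1.0267i → escape time 6
(row=1, col=1): c = 0.1233 + 1.0267i → escape time 4
(row=1, col=2): c = 0.4267 + 1.0267i → escape time 3
(row=1, col=3): c = 0.7300 + 1.0267i → escape time 2
(row=2, col=0): c = -0.1800 + 0.5533i → escape time 6
(row=2, col=1): c = 0.1233 + 0.5533i → escape time 6
(row=2, col=2): c = 0.4267 + 0.5533i → escape time 6
(row=2, col=3): c = 0.7300 + 0.5533i → escape time 3
(row=3, col=0): c = -0.1800 + 0.0800i → escape time 6
(row=3, col=1): c = 0.1233 + 0.0800i → escape time 6
(row=3, col=2): c = 0.4267 + 0.0800i → escape time 6
(row=3, col=3): c = 0.7300 + 0.0800i → escape time 3

Answer: 2222
6432
6663
6663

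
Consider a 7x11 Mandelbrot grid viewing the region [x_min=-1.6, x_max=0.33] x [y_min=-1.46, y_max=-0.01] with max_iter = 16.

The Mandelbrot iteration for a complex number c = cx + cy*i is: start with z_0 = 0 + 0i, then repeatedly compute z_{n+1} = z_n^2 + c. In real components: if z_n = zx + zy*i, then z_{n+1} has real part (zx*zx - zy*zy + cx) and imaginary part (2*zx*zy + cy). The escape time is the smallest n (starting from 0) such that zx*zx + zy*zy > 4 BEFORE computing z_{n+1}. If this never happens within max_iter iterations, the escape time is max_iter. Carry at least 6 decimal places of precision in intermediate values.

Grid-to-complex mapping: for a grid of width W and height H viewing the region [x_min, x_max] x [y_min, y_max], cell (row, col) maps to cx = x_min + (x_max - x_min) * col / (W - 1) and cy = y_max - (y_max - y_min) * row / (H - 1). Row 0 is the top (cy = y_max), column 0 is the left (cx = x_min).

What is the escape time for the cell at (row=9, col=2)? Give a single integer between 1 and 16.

z_0 = 0 + 0i, c = -0.9567 + -1.3150i
Iter 1: z = -0.9567 + -1.3150i, |z|^2 = 2.6444
Iter 2: z = -1.7707 + 1.2010i, |z|^2 = 4.5778
Escaped at iteration 2

Answer: 2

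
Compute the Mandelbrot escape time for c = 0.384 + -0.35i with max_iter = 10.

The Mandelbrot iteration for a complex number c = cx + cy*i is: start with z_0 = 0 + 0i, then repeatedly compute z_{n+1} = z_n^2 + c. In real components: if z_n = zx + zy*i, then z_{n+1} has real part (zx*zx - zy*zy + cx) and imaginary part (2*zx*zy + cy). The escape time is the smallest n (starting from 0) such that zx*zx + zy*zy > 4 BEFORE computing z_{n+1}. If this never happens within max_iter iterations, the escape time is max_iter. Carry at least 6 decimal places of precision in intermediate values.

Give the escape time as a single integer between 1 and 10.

z_0 = 0 + 0i, c = 0.3840 + -0.3500i
Iter 1: z = 0.3840 + -0.3500i, |z|^2 = 0.2700
Iter 2: z = 0.4090 + -0.6188i, |z|^2 = 0.5502
Iter 3: z = 0.1683 + -0.8561i, |z|^2 = 0.7613
Iter 4: z = -0.3206 + -0.6382i, |z|^2 = 0.5101
Iter 5: z = 0.0795 + 0.0592i, |z|^2 = 0.0098
Iter 6: z = 0.3868 + -0.3406i, |z|^2 = 0.2656
Iter 7: z = 0.4176 + -0.6135i, |z|^2 = 0.5508
Iter 8: z = 0.1820 + -0.8624i, |z|^2 = 0.7769
Iter 9: z = -0.3266 + -0.6640i, |z|^2 = 0.5476

Answer: 10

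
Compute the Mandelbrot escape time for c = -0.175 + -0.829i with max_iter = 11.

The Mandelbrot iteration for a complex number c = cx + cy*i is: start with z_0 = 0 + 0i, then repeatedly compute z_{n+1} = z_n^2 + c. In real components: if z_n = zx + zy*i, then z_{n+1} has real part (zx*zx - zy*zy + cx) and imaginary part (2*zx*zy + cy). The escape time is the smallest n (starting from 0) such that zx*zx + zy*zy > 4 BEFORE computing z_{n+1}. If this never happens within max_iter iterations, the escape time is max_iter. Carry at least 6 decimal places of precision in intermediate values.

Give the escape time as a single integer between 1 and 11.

z_0 = 0 + 0i, c = -0.1750 + -0.8290i
Iter 1: z = -0.1750 + -0.8290i, |z|^2 = 0.7179
Iter 2: z = -0.8316 + -0.5389i, |z|^2 = 0.9819
Iter 3: z = 0.2262 + 0.0672i, |z|^2 = 0.0557
Iter 4: z = -0.1283 + -0.7986i, |z|^2 = 0.6542
Iter 5: z = -0.7963 + -0.6240i, |z|^2 = 1.0234
Iter 6: z = 0.0696 + 0.1648i, |z|^2 = 0.0320
Iter 7: z = -0.1973 + -0.8061i, |z|^2 = 0.6887
Iter 8: z = -0.7858 + -0.5109i, |z|^2 = 0.8785
Iter 9: z = 0.1814 + -0.0260i, |z|^2 = 0.0336
Iter 10: z = -0.1428 + -0.8384i, |z|^2 = 0.7234

Answer: 11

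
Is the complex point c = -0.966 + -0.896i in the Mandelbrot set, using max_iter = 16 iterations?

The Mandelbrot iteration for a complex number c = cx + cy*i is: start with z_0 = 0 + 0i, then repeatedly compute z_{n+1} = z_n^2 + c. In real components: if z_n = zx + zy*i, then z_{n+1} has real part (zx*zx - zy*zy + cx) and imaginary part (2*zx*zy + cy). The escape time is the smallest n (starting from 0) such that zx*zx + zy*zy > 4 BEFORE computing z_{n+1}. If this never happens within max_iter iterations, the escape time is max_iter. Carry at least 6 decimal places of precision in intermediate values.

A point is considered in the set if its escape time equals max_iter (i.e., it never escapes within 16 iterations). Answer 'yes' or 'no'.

Answer: no

Derivation:
z_0 = 0 + 0i, c = -0.9660 + -0.8960i
Iter 1: z = -0.9660 + -0.8960i, |z|^2 = 1.7360
Iter 2: z = -0.8357 + 0.8351i, |z|^2 = 1.3957
Iter 3: z = -0.9650 + -2.2917i, |z|^2 = 6.1830
Escaped at iteration 3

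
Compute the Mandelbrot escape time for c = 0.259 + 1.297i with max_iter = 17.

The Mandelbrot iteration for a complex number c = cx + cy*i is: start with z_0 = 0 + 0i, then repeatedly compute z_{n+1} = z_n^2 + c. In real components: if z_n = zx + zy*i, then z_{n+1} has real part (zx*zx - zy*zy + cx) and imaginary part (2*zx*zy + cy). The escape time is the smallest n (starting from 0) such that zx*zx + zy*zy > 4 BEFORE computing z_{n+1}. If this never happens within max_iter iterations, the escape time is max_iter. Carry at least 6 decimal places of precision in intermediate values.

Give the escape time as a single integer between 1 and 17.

z_0 = 0 + 0i, c = 0.2590 + 1.2970i
Iter 1: z = 0.2590 + 1.2970i, |z|^2 = 1.7493
Iter 2: z = -1.3561 + 1.9688i, |z|^2 = 5.7154
Escaped at iteration 2

Answer: 2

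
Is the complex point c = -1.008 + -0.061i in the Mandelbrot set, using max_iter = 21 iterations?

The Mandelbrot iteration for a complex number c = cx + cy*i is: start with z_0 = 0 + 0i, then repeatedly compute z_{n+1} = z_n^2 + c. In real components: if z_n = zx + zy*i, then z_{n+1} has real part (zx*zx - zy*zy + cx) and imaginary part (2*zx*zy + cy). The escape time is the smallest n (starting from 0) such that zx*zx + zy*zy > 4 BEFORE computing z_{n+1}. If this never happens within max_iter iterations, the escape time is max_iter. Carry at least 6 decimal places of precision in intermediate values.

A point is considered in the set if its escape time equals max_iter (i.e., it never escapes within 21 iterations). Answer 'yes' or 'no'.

z_0 = 0 + 0i, c = -1.0080 + -0.0610i
Iter 1: z = -1.0080 + -0.0610i, |z|^2 = 1.0198
Iter 2: z = 0.0043 + 0.0620i, |z|^2 = 0.0039
Iter 3: z = -1.0118 + -0.0605i, |z|^2 = 1.0274
Iter 4: z = 0.0121 + 0.0614i, |z|^2 = 0.0039
Iter 5: z = -1.0116 + -0.0595i, |z|^2 = 1.0269
Iter 6: z = 0.0118 + 0.0594i, |z|^2 = 0.0037
Iter 7: z = -1.0114 + -0.0596i, |z|^2 = 1.0265
Iter 8: z = 0.0114 + 0.0595i, |z|^2 = 0.0037
Iter 9: z = -1.0114 + -0.0596i, |z|^2 = 1.0265
Iter 10: z = 0.0114 + 0.0597i, |z|^2 = 0.0037
Iter 11: z = -1.0114 + -0.0596i, |z|^2 = 1.0265
Iter 12: z = 0.0114 + 0.0596i, |z|^2 = 0.0037
Iter 13: z = -1.0114 + -0.0596i, |z|^2 = 1.0265
Iter 14: z = 0.0114 + 0.0596i, |z|^2 = 0.0037
Iter 15: z = -1.0114 + -0.0596i, |z|^2 = 1.0265
Iter 16: z = 0.0114 + 0.0596i, |z|^2 = 0.0037
Iter 17: z = -1.0114 + -0.0596i, |z|^2 = 1.0265
Iter 18: z = 0.0114 + 0.0596i, |z|^2 = 0.0037
Iter 19: z = -1.0114 + -0.0596i, |z|^2 = 1.0265
Iter 20: z = 0.0114 + 0.0596i, |z|^2 = 0.0037
Did not escape in 21 iterations → in set

Answer: yes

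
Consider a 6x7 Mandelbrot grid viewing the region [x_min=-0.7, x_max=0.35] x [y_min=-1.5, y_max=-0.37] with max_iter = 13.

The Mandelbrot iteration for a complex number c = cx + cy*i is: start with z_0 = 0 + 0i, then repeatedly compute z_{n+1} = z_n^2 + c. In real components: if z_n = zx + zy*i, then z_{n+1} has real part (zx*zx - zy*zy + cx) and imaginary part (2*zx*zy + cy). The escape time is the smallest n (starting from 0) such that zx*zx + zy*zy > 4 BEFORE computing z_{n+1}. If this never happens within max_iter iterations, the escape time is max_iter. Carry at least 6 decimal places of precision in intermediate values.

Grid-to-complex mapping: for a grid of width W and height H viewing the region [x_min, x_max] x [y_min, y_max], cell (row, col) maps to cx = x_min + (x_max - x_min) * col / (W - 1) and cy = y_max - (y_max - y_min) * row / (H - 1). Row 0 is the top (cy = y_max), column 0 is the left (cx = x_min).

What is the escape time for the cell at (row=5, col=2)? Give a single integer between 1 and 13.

z_0 = 0 + 0i, c = -0.2800 + -1.3117i
Iter 1: z = -0.2800 + -1.3117i, |z|^2 = 1.7989
Iter 2: z = -1.9221 + -0.5771i, |z|^2 = 4.0274
Escaped at iteration 2

Answer: 2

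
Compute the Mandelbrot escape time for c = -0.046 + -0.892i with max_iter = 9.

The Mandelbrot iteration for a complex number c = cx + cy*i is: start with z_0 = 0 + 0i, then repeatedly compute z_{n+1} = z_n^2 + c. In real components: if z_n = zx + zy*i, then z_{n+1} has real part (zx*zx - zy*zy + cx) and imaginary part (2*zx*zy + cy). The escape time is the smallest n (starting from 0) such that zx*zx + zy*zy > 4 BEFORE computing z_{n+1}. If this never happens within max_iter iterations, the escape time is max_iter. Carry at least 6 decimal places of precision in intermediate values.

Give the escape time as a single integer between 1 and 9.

z_0 = 0 + 0i, c = -0.0460 + -0.8920i
Iter 1: z = -0.0460 + -0.8920i, |z|^2 = 0.7978
Iter 2: z = -0.8395 + -0.8099i, |z|^2 = 1.3608
Iter 3: z = 0.0028 + 0.4680i, |z|^2 = 0.2190
Iter 4: z = -0.2650 + -0.8893i, |z|^2 = 0.8611
Iter 5: z = -0.7667 + -0.4207i, |z|^2 = 0.7648
Iter 6: z = 0.3649 + -0.2469i, |z|^2 = 0.1941
Iter 7: z = 0.0262 + -1.0722i, |z|^2 = 1.1502
Iter 8: z = -1.1949 + -0.9481i, |z|^2 = 2.3266

Answer: 9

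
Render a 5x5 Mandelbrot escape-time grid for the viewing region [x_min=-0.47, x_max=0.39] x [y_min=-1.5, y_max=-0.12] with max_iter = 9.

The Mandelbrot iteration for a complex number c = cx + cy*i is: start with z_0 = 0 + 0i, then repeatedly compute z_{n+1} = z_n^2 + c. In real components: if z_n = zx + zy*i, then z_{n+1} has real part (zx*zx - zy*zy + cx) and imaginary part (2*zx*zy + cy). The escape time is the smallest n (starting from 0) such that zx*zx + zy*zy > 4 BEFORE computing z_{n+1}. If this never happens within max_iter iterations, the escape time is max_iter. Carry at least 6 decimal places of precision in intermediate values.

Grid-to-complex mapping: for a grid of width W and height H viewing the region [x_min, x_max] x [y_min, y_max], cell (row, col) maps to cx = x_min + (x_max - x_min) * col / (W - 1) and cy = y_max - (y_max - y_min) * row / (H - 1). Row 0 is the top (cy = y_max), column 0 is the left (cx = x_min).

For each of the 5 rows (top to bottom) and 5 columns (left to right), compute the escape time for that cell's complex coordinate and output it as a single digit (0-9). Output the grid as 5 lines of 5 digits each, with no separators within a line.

Answer: 99999
99997
59954
34432
22222

Derivation:
(row=0, col=0): c = -0.4700 + -0.1200i → escape time 9
(row=0, col=1): c = -0.2550 + -0.1200i → escape time 9
(row=0, col=2): c = -0.0400 + -0.1200i → escape time 9
(row=0, col=3): c = 0.1750 + -0.1200i → escape time 9
(row=0, col=4): c = 0.3900 + -0.1200i → escape time 9
(row=1, col=0): c = -0.4700 + -0.4650i → escape time 9
(row=1, col=1): c = -0.2550 + -0.4650i → escape time 9
(row=1, col=2): c = -0.0400 + -0.4650i → escape time 9
(row=1, col=3): c = 0.1750 + -0.4650i → escape time 9
(row=1, col=4): c = 0.3900 + -0.4650i → escape time 7
(row=2, col=0): c = -0.4700 + -0.8100i → escape time 5
(row=2, col=1): c = -0.2550 + -0.8100i → escape time 9
(row=2, col=2): c = -0.0400 + -0.8100i → escape time 9
(row=2, col=3): c = 0.1750 + -0.8100i → escape time 5
(row=2, col=4): c = 0.3900 + -0.8100i → escape time 4
(row=3, col=0): c = -0.4700 + -1.1550i → escape time 3
(row=3, col=1): c = -0.2550 + -1.1550i → escape time 4
(row=3, col=2): c = -0.0400 + -1.1550i → escape time 4
(row=3, col=3): c = 0.1750 + -1.1550i → escape time 3
(row=3, col=4): c = 0.3900 + -1.1550i → escape time 2
(row=4, col=0): c = -0.4700 + -1.5000i → escape time 2
(row=4, col=1): c = -0.2550 + -1.5000i → escape time 2
(row=4, col=2): c = -0.0400 + -1.5000i → escape time 2
(row=4, col=3): c = 0.1750 + -1.5000i → escape time 2
(row=4, col=4): c = 0.3900 + -1.5000i → escape time 2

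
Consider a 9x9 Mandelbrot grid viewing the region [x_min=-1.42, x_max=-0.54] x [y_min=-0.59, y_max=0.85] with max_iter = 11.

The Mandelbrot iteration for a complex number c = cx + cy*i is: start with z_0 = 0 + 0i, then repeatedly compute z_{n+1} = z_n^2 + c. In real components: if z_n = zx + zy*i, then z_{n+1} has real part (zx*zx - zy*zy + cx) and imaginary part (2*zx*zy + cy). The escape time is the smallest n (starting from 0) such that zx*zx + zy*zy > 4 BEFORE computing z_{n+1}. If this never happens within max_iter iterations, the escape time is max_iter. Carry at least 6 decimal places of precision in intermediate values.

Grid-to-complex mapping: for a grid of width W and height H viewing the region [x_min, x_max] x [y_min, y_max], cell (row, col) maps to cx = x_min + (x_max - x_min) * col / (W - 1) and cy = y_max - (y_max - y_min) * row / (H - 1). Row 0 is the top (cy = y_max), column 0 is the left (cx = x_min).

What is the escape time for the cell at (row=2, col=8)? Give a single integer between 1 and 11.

Answer: 11

Derivation:
z_0 = 0 + 0i, c = -0.5400 + 0.4900i
Iter 1: z = -0.5400 + 0.4900i, |z|^2 = 0.5317
Iter 2: z = -0.4885 + -0.0392i, |z|^2 = 0.2402
Iter 3: z = -0.3029 + 0.5283i, |z|^2 = 0.3709
Iter 4: z = -0.7273 + 0.1700i, |z|^2 = 0.5579
Iter 5: z = -0.0398 + 0.2428i, |z|^2 = 0.0605
Iter 6: z = -0.5973 + 0.4707i, |z|^2 = 0.5783
Iter 7: z = -0.4047 + -0.0723i, |z|^2 = 0.1690
Iter 8: z = -0.3815 + 0.5485i, |z|^2 = 0.4464
Iter 9: z = -0.6954 + 0.0715i, |z|^2 = 0.4886
Iter 10: z = -0.0616 + 0.3905i, |z|^2 = 0.1563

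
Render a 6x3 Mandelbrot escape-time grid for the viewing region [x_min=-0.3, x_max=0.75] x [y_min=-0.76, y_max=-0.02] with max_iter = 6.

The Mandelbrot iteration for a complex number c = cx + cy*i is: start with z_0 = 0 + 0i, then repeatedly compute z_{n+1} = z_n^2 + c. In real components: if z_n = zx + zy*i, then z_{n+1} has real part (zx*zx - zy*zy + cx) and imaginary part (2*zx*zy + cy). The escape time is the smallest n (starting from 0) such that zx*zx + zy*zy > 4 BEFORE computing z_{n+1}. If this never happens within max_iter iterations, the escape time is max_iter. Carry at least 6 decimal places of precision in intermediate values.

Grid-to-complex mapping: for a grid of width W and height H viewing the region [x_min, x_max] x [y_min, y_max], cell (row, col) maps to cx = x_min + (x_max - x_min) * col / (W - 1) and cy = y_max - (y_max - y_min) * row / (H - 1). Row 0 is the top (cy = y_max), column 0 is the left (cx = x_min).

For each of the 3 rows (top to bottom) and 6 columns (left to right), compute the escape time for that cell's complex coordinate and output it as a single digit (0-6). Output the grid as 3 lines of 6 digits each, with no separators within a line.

Answer: 666643
666643
666532

Derivation:
(row=0, col=0): c = -0.3000 + -0.0200i → escape time 6
(row=0, col=1): c = -0.0900 + -0.0200i → escape time 6
(row=0, col=2): c = 0.1200 + -0.0200i → escape time 6
(row=0, col=3): c = 0.3300 + -0.0200i → escape time 6
(row=0, col=4): c = 0.5400 + -0.0200i → escape time 4
(row=0, col=5): c = 0.7500 + -0.0200i → escape time 3
(row=1, col=0): c = -0.3000 + -0.3900i → escape time 6
(row=1, col=1): c = -0.0900 + -0.3900i → escape time 6
(row=1, col=2): c = 0.1200 + -0.3900i → escape time 6
(row=1, col=3): c = 0.3300 + -0.3900i → escape time 6
(row=1, col=4): c = 0.5400 + -0.3900i → escape time 4
(row=1, col=5): c = 0.7500 + -0.3900i → escape time 3
(row=2, col=0): c = -0.3000 + -0.7600i → escape time 6
(row=2, col=1): c = -0.0900 + -0.7600i → escape time 6
(row=2, col=2): c = 0.1200 + -0.7600i → escape time 6
(row=2, col=3): c = 0.3300 + -0.7600i → escape time 5
(row=2, col=4): c = 0.5400 + -0.7600i → escape time 3
(row=2, col=5): c = 0.7500 + -0.7600i → escape time 2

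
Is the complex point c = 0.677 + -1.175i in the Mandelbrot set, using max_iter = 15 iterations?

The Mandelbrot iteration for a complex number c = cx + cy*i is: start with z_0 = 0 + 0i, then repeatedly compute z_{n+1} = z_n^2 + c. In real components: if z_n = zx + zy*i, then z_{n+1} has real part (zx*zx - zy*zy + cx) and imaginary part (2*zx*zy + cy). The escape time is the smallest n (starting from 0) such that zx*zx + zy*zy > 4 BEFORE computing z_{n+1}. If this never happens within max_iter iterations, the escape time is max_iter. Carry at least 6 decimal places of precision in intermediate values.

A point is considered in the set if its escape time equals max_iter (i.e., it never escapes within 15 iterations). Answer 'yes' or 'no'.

z_0 = 0 + 0i, c = 0.6770 + -1.1750i
Iter 1: z = 0.6770 + -1.1750i, |z|^2 = 1.8390
Iter 2: z = -0.2453 + -2.7660i, |z|^2 = 7.7106
Escaped at iteration 2

Answer: no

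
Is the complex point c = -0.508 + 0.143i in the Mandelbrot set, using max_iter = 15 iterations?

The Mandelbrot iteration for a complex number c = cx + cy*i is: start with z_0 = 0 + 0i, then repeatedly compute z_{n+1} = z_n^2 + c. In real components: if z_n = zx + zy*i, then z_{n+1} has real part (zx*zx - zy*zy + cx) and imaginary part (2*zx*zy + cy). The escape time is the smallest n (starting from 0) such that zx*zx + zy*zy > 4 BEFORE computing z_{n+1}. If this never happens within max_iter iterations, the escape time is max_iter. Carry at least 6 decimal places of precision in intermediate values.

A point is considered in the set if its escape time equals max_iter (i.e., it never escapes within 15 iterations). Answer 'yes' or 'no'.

z_0 = 0 + 0i, c = -0.5080 + 0.1430i
Iter 1: z = -0.5080 + 0.1430i, |z|^2 = 0.2785
Iter 2: z = -0.2704 + -0.0023i, |z|^2 = 0.0731
Iter 3: z = -0.4349 + 0.1442i, |z|^2 = 0.2099
Iter 4: z = -0.3397 + 0.0175i, |z|^2 = 0.1157
Iter 5: z = -0.3929 + 0.1311i, |z|^2 = 0.1716
Iter 6: z = -0.3708 + 0.0400i, |z|^2 = 0.1391
Iter 7: z = -0.3721 + 0.1133i, |z|^2 = 0.1513
Iter 8: z = -0.3824 + 0.0586i, |z|^2 = 0.1497
Iter 9: z = -0.3652 + 0.0982i, |z|^2 = 0.1430
Iter 10: z = -0.3842 + 0.0713i, |z|^2 = 0.1527
Iter 11: z = -0.3654 + 0.0882i, |z|^2 = 0.1413
Iter 12: z = -0.3822 + 0.0785i, |z|^2 = 0.1523
Iter 13: z = -0.3681 + 0.0830i, |z|^2 = 0.1424
Iter 14: z = -0.3794 + 0.0819i, |z|^2 = 0.1507
Did not escape in 15 iterations → in set

Answer: yes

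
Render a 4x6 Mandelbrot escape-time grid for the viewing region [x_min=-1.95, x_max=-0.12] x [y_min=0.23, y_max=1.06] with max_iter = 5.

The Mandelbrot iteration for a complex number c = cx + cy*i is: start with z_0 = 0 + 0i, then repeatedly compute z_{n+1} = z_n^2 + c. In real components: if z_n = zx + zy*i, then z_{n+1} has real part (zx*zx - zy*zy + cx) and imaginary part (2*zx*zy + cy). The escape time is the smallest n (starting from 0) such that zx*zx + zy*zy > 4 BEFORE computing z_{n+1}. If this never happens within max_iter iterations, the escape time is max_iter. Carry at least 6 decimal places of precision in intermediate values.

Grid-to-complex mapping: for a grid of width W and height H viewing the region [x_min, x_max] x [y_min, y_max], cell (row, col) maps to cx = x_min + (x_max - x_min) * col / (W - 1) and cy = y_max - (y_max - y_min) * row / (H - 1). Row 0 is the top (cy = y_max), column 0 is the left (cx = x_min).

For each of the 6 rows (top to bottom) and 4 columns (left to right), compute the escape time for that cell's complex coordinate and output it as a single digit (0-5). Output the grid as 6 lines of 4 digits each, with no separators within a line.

Answer: 1335
1345
1345
1355
2555
3555

Derivation:
(row=0, col=0): c = -1.9500 + 1.0600i → escape time 1
(row=0, col=1): c = -1.3400 + 1.0600i → escape time 3
(row=0, col=2): c = -0.7300 + 1.0600i → escape time 3
(row=0, col=3): c = -0.1200 + 1.0600i → escape time 5
(row=1, col=0): c = -1.9500 + 0.8940i → escape time 1
(row=1, col=1): c = -1.3400 + 0.8940i → escape time 3
(row=1, col=2): c = -0.7300 + 0.8940i → escape time 4
(row=1, col=3): c = -0.1200 + 0.8940i → escape time 5
(row=2, col=0): c = -1.9500 + 0.7280i → escape time 1
(row=2, col=1): c = -1.3400 + 0.7280i → escape time 3
(row=2, col=2): c = -0.7300 + 0.7280i → escape time 4
(row=2, col=3): c = -0.1200 + 0.7280i → escape time 5
(row=3, col=0): c = -1.9500 + 0.5620i → escape time 1
(row=3, col=1): c = -1.3400 + 0.5620i → escape time 3
(row=3, col=2): c = -0.7300 + 0.5620i → escape time 5
(row=3, col=3): c = -0.1200 + 0.5620i → escape time 5
(row=4, col=0): c = -1.9500 + 0.3960i → escape time 2
(row=4, col=1): c = -1.3400 + 0.3960i → escape time 5
(row=4, col=2): c = -0.7300 + 0.3960i → escape time 5
(row=4, col=3): c = -0.1200 + 0.3960i → escape time 5
(row=5, col=0): c = -1.9500 + 0.2300i → escape time 3
(row=5, col=1): c = -1.3400 + 0.2300i → escape time 5
(row=5, col=2): c = -0.7300 + 0.2300i → escape time 5
(row=5, col=3): c = -0.1200 + 0.2300i → escape time 5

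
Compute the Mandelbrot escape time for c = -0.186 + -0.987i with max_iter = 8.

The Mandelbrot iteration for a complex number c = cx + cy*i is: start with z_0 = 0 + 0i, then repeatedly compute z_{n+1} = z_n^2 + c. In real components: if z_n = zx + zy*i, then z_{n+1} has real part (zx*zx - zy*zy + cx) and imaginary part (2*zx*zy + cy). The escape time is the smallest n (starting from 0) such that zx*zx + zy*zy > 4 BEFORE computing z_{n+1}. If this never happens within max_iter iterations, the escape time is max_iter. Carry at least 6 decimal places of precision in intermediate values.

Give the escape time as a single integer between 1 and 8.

z_0 = 0 + 0i, c = -0.1860 + -0.9870i
Iter 1: z = -0.1860 + -0.9870i, |z|^2 = 1.0088
Iter 2: z = -1.1256 + -0.6198i, |z|^2 = 1.6511
Iter 3: z = 0.6967 + 0.4083i, |z|^2 = 0.6522
Iter 4: z = 0.1327 + -0.4180i, |z|^2 = 0.1923
Iter 5: z = -0.3431 + -1.0979i, |z|^2 = 1.3232
Iter 6: z = -1.2737 + -0.2336i, |z|^2 = 1.6768
Iter 7: z = 1.3817 + -0.3920i, |z|^2 = 2.0629

Answer: 8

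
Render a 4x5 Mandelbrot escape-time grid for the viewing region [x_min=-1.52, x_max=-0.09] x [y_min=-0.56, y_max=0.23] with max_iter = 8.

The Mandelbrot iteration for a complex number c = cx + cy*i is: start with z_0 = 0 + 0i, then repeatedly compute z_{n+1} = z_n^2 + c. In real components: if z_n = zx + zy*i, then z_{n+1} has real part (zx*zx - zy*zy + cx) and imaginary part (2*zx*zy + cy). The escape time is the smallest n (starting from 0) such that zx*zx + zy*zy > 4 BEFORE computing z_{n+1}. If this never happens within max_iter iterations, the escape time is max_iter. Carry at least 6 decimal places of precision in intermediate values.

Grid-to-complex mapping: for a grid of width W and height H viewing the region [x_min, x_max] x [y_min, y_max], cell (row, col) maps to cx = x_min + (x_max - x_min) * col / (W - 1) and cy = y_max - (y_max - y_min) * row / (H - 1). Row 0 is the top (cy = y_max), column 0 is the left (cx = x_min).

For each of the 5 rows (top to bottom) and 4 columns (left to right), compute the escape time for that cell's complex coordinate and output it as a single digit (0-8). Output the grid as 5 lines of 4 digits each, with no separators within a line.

Answer: 5888
8888
5888
4888
3588

Derivation:
(row=0, col=0): c = -1.5200 + 0.2300i → escape time 5
(row=0, col=1): c = -1.0433 + 0.2300i → escape time 8
(row=0, col=2): c = -0.5667 + 0.2300i → escape time 8
(row=0, col=3): c = -0.0900 + 0.2300i → escape time 8
(row=1, col=0): c = -1.5200 + 0.0325i → escape time 8
(row=1, col=1): c = -1.0433 + 0.0325i → escape time 8
(row=1, col=2): c = -0.5667 + 0.0325i → escape time 8
(row=1, col=3): c = -0.0900 + 0.0325i → escape time 8
(row=2, col=0): c = -1.5200 + -0.1650i → escape time 5
(row=2, col=1): c = -1.0433 + -0.1650i → escape time 8
(row=2, col=2): c = -0.5667 + -0.1650i → escape time 8
(row=2, col=3): c = -0.0900 + -0.1650i → escape time 8
(row=3, col=0): c = -1.5200 + -0.3625i → escape time 4
(row=3, col=1): c = -1.0433 + -0.3625i → escape time 8
(row=3, col=2): c = -0.5667 + -0.3625i → escape time 8
(row=3, col=3): c = -0.0900 + -0.3625i → escape time 8
(row=4, col=0): c = -1.5200 + -0.5600i → escape time 3
(row=4, col=1): c = -1.0433 + -0.5600i → escape time 5
(row=4, col=2): c = -0.5667 + -0.5600i → escape time 8
(row=4, col=3): c = -0.0900 + -0.5600i → escape time 8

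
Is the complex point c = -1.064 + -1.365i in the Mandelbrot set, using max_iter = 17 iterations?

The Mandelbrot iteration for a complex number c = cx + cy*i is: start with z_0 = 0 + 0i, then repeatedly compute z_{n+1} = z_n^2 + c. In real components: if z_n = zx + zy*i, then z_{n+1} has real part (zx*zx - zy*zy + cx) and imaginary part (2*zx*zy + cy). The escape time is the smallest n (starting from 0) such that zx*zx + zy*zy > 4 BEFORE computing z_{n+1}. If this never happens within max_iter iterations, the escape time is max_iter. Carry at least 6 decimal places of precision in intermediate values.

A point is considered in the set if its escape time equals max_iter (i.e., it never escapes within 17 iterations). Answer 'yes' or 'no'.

Answer: no

Derivation:
z_0 = 0 + 0i, c = -1.0640 + -1.3650i
Iter 1: z = -1.0640 + -1.3650i, |z|^2 = 2.9953
Iter 2: z = -1.7951 + 1.5397i, |z|^2 = 5.5932
Escaped at iteration 2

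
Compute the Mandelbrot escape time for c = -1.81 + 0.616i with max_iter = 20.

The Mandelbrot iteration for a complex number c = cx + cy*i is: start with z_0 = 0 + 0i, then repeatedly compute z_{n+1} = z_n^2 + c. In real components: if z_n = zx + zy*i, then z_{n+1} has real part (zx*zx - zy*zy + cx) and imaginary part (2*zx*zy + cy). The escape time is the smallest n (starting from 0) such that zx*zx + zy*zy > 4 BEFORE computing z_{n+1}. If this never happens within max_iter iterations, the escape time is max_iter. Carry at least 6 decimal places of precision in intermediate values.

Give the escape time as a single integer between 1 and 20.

z_0 = 0 + 0i, c = -1.8100 + 0.6160i
Iter 1: z = -1.8100 + 0.6160i, |z|^2 = 3.6556
Iter 2: z = 1.0866 + -1.6139i, |z|^2 = 3.7855
Iter 3: z = -3.2339 + -2.8915i, |z|^2 = 18.8192
Escaped at iteration 3

Answer: 3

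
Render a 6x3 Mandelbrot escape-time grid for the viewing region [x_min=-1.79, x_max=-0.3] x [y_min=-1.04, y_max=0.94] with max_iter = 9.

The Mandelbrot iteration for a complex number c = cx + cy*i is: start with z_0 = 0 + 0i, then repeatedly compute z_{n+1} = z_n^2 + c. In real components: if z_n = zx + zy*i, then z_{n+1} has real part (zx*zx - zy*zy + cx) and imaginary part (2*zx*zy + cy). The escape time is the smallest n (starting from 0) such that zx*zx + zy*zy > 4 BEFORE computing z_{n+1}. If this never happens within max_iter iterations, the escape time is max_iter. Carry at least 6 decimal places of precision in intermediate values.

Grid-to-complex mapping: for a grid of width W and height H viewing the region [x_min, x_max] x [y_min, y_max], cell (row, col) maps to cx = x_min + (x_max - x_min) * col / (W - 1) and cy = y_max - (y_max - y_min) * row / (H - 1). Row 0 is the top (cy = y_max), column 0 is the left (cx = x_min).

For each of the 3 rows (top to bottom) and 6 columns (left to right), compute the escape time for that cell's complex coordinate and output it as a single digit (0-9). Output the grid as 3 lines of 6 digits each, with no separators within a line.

Answer: 133345
799999
123345

Derivation:
(row=0, col=0): c = -1.7900 + 0.9400i → escape time 1
(row=0, col=1): c = -1.4920 + 0.9400i → escape time 3
(row=0, col=2): c = -1.1940 + 0.9400i → escape time 3
(row=0, col=3): c = -0.8960 + 0.9400i → escape time 3
(row=0, col=4): c = -0.5980 + 0.9400i → escape time 4
(row=0, col=5): c = -0.3000 + 0.9400i → escape time 5
(row=1, col=0): c = -1.7900 + -0.0500i → escape time 7
(row=1, col=1): c = -1.4920 + -0.0500i → escape time 9
(row=1, col=2): c = -1.1940 + -0.0500i → escape time 9
(row=1, col=3): c = -0.8960 + -0.0500i → escape time 9
(row=1, col=4): c = -0.5980 + -0.0500i → escape time 9
(row=1, col=5): c = -0.3000 + -0.0500i → escape time 9
(row=2, col=0): c = -1.7900 + -1.0400i → escape time 1
(row=2, col=1): c = -1.4920 + -1.0400i → escape time 2
(row=2, col=2): c = -1.1940 + -1.0400i → escape time 3
(row=2, col=3): c = -0.8960 + -1.0400i → escape time 3
(row=2, col=4): c = -0.5980 + -1.0400i → escape time 4
(row=2, col=5): c = -0.3000 + -1.0400i → escape time 5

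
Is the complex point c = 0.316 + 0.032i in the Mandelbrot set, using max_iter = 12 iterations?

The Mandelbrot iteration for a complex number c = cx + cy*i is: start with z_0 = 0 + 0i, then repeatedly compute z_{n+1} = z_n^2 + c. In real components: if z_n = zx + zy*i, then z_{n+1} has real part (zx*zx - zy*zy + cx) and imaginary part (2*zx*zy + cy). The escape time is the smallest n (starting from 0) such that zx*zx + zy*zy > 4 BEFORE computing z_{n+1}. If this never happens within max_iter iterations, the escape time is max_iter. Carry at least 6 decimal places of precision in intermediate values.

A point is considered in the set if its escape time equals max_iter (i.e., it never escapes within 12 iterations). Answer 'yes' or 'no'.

z_0 = 0 + 0i, c = 0.3160 + 0.0320i
Iter 1: z = 0.3160 + 0.0320i, |z|^2 = 0.1009
Iter 2: z = 0.4148 + 0.0522i, |z|^2 = 0.1748
Iter 3: z = 0.4854 + 0.0753i, |z|^2 = 0.2412
Iter 4: z = 0.5459 + 0.1051i, |z|^2 = 0.3091
Iter 5: z = 0.6030 + 0.1468i, |z|^2 = 0.3851
Iter 6: z = 0.6580 + 0.2090i, |z|^2 = 0.4767
Iter 7: z = 0.7053 + 0.3070i, |z|^2 = 0.5917
Iter 8: z = 0.7192 + 0.4651i, |z|^2 = 0.7335
Iter 9: z = 0.6169 + 0.7010i, |z|^2 = 0.8719
Iter 10: z = 0.2052 + 0.8969i, |z|^2 = 0.8465
Iter 11: z = -0.4463 + 0.4000i, |z|^2 = 0.3592
Did not escape in 12 iterations → in set

Answer: yes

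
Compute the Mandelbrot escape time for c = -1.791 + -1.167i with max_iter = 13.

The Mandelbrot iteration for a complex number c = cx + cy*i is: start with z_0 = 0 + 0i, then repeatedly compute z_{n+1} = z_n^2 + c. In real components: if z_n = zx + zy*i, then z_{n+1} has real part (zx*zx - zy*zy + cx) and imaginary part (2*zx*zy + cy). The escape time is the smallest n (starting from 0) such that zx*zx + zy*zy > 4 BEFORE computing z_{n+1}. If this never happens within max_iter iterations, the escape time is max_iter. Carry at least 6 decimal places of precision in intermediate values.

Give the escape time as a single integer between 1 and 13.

z_0 = 0 + 0i, c = -1.7910 + -1.1670i
Iter 1: z = -1.7910 + -1.1670i, |z|^2 = 4.5696
Escaped at iteration 1

Answer: 1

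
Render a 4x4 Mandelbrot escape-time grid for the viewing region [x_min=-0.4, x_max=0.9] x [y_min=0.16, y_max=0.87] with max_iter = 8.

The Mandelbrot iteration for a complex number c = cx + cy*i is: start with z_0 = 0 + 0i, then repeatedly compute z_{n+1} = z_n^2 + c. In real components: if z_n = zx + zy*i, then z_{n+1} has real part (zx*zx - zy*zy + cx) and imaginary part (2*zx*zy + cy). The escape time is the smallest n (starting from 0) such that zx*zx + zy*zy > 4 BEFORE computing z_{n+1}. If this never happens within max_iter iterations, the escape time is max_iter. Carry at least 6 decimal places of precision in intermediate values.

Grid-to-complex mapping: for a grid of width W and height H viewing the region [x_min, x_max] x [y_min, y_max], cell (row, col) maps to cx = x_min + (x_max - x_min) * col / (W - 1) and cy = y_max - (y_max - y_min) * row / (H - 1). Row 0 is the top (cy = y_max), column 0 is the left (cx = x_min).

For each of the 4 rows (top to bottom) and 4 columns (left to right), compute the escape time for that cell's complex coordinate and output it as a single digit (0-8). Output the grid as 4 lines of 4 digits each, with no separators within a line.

(row=0, col=0): c = -0.4000 + 0.8700i → escape time 5
(row=0, col=1): c = 0.0333 + 0.8700i → escape time 8
(row=0, col=2): c = 0.4667 + 0.8700i → escape time 3
(row=0, col=3): c = 0.9000 + 0.8700i → escape time 2
(row=1, col=0): c = -0.4000 + 0.6333i → escape time 8
(row=1, col=1): c = 0.0333 + 0.6333i → escape time 8
(row=1, col=2): c = 0.4667 + 0.6333i → escape time 5
(row=1, col=3): c = 0.9000 + 0.6333i → escape time 2
(row=2, col=0): c = -0.4000 + 0.3967i → escape time 8
(row=2, col=1): c = 0.0333 + 0.3967i → escape time 8
(row=2, col=2): c = 0.4667 + 0.3967i → escape time 8
(row=2, col=3): c = 0.9000 + 0.3967i → escape time 3
(row=3, col=0): c = -0.4000 + 0.1600i → escape time 8
(row=3, col=1): c = 0.0333 + 0.1600i → escape time 8
(row=3, col=2): c = 0.4667 + 0.1600i → escape time 6
(row=3, col=3): c = 0.9000 + 0.1600i → escape time 3

Answer: 5832
8852
8883
8863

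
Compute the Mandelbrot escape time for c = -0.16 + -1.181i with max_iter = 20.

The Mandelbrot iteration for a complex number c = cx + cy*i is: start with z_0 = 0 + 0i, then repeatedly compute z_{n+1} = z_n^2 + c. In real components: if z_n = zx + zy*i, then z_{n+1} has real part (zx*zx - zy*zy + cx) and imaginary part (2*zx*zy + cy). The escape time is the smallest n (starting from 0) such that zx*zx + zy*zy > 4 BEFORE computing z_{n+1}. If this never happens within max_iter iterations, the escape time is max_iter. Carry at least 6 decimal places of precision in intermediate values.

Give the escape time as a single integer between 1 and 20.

Answer: 4

Derivation:
z_0 = 0 + 0i, c = -0.1600 + -1.1810i
Iter 1: z = -0.1600 + -1.1810i, |z|^2 = 1.4204
Iter 2: z = -1.5292 + -0.8031i, |z|^2 = 2.9833
Iter 3: z = 1.5334 + 1.2751i, |z|^2 = 3.9771
Iter 4: z = 0.5655 + 2.7294i, |z|^2 = 7.7694
Escaped at iteration 4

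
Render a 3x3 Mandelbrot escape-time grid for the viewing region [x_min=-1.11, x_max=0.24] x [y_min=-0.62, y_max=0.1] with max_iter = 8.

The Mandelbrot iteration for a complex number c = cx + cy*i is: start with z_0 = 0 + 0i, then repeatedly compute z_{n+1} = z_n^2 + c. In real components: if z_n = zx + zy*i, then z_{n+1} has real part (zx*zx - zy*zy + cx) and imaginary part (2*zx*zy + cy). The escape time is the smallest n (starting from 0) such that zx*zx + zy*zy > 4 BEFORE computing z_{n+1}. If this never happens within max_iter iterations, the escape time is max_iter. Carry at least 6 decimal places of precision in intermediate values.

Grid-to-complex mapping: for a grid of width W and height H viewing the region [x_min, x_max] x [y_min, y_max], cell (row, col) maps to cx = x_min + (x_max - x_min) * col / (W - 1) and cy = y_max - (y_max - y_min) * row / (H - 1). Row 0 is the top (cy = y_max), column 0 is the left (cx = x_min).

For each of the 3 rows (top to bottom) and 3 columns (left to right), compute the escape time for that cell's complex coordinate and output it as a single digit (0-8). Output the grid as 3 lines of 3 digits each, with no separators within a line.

Answer: 888
888
488

Derivation:
(row=0, col=0): c = -1.1100 + 0.1000i → escape time 8
(row=0, col=1): c = -0.4350 + 0.1000i → escape time 8
(row=0, col=2): c = 0.2400 + 0.1000i → escape time 8
(row=1, col=0): c = -1.1100 + -0.2600i → escape time 8
(row=1, col=1): c = -0.4350 + -0.2600i → escape time 8
(row=1, col=2): c = 0.2400 + -0.2600i → escape time 8
(row=2, col=0): c = -1.1100 + -0.6200i → escape time 4
(row=2, col=1): c = -0.4350 + -0.6200i → escape time 8
(row=2, col=2): c = 0.2400 + -0.6200i → escape time 8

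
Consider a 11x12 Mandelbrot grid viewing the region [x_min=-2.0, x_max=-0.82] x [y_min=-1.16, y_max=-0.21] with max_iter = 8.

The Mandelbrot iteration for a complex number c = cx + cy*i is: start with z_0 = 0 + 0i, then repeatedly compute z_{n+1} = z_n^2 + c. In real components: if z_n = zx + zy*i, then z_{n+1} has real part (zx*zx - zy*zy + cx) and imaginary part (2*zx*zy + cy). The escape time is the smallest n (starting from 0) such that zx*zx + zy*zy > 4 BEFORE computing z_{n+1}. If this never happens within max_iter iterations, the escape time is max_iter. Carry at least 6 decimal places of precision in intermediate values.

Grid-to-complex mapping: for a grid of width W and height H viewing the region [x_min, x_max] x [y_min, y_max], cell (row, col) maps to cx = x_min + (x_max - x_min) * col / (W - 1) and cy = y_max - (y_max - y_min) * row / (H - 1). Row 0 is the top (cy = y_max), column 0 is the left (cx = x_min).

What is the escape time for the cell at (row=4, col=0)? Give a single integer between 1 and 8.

Answer: 1

Derivation:
z_0 = 0 + 0i, c = -2.0000 + -0.5555i
Iter 1: z = -2.0000 + -0.5555i, |z|^2 = 4.3085
Escaped at iteration 1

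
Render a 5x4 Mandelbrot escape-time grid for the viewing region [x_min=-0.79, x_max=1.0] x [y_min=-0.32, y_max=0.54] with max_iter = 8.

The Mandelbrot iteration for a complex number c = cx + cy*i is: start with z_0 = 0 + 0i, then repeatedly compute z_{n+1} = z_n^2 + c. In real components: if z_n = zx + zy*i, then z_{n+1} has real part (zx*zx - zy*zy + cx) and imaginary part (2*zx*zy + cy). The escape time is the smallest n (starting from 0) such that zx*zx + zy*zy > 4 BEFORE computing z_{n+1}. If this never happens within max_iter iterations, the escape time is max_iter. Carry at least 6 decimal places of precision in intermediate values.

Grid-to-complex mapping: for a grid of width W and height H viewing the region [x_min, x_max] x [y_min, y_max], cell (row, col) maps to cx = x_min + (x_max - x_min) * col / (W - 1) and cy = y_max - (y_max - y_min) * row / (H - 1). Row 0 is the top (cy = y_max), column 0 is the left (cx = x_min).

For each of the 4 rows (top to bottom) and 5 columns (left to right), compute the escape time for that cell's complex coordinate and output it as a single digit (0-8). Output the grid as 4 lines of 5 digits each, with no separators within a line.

(row=0, col=0): c = -0.7900 + 0.5400i → escape time 6
(row=0, col=1): c = -0.3425 + 0.5400i → escape time 8
(row=0, col=2): c = 0.1050 + 0.5400i → escape time 8
(row=0, col=3): c = 0.5525 + 0.5400i → escape time 4
(row=0, col=4): c = 1.0000 + 0.5400i → escape time 2
(row=1, col=0): c = -0.7900 + 0.2533i → escape time 8
(row=1, col=1): c = -0.3425 + 0.2533i → escape time 8
(row=1, col=2): c = 0.1050 + 0.2533i → escape time 8
(row=1, col=3): c = 0.5525 + 0.2533i → escape time 4
(row=1, col=4): c = 1.0000 + 0.2533i → escape time 2
(row=2, col=0): c = -0.7900 + -0.0333i → escape time 8
(row=2, col=1): c = -0.3425 + -0.0333i → escape time 8
(row=2, col=2): c = 0.1050 + -0.0333i → escape time 8
(row=2, col=3): c = 0.5525 + -0.0333i → escape time 4
(row=2, col=4): c = 1.0000 + -0.0333i → escape time 2
(row=3, col=0): c = -0.7900 + -0.3200i → escape time 8
(row=3, col=1): c = -0.3425 + -0.3200i → escape time 8
(row=3, col=2): c = 0.1050 + -0.3200i → escape time 8
(row=3, col=3): c = 0.5525 + -0.3200i → escape time 4
(row=3, col=4): c = 1.0000 + -0.3200i → escape time 2

Answer: 68842
88842
88842
88842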